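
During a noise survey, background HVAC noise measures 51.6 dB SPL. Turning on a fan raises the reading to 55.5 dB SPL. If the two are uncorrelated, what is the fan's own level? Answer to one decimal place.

53.2 dB SPL

Background correction is a power subtraction:
L_src = 10·log₁₀(10^(55.5/10) − 10^(51.6/10)) = 10·log₁₀(210300) = 53.2 dB SPL.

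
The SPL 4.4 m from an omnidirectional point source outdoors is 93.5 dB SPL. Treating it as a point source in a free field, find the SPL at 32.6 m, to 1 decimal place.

Inverse-square spreading gives ΔL = −20·log₁₀(d₂/d₁).
ΔL = −20·log₁₀(32.6/4.4) = -17.40 dB, so L₂ = 93.5 + (-17.40) = 76.1 dB SPL.

76.1 dB SPL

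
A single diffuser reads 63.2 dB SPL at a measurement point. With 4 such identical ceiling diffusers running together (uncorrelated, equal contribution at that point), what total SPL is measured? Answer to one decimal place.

4 equal incoherent sources raise the level by 10·log₁₀(4) = 6.02 dB.
L_total = 63.2 + 6.02 = 69.2 dB SPL.

69.2 dB SPL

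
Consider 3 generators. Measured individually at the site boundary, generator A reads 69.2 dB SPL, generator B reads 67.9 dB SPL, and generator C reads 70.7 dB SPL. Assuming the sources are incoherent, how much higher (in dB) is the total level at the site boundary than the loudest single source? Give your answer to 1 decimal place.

Incoherent sources sum as intensities:
L_total = 10·log₁₀(10^(69.2/10) + 10^(67.9/10) + 10^(70.7/10)) = 74.19 dB SPL.
Excess over the loudest (70.7 dB): 74.19 − 70.7 = 3.5 dB.

3.5 dB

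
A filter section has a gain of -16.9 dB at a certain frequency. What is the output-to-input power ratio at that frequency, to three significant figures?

Power ratio = 10^(dB/10).
10^(-16.9/10) = 10^(-1.690) = 0.0204.

0.0204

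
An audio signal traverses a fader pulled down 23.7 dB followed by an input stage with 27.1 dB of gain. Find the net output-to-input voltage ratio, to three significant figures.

Net gain = (−23.7) + 27.1 = 3.4 dB.
Voltage ratio = 10^(3.4/20) = 1.48.

1.48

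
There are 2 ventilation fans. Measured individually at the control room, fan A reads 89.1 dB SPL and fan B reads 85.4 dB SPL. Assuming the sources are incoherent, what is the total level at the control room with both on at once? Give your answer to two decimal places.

90.64 dB SPL

Uncorrelated sources add in intensity (power), not in dB.
L_total = 10·log₁₀(10^(89.1/10) + 10^(85.4/10)) = 10·log₁₀(1160000000) = 90.64 dB SPL.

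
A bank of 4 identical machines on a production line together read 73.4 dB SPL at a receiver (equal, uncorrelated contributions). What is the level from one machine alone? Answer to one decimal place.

67.4 dB SPL

4 equal incoherent sources add 10·log₁₀(4) = 6.02 dB over one source.
L_one = 73.4 − 6.02 = 67.4 dB SPL.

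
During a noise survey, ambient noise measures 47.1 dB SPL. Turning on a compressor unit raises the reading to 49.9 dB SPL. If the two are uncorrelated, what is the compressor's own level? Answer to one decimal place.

Background correction is a power subtraction:
L_src = 10·log₁₀(10^(49.9/10) − 10^(47.1/10)) = 10·log₁₀(46440) = 46.7 dB SPL.

46.7 dB SPL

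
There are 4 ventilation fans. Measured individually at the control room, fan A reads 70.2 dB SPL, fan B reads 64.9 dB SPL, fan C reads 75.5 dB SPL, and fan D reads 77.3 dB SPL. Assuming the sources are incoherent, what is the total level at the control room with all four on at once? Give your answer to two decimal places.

Incoherent sources sum as intensities:
L_total = 10·log₁₀(10^(70.2/10) + 10^(64.9/10) + 10^(75.5/10) + 10^(77.3/10)) = 10·log₁₀(102700000) = 80.12 dB SPL.

80.12 dB SPL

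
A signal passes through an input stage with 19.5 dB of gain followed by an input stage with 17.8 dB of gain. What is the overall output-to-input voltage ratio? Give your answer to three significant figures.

Net gain = 19.5 + 17.8 = 37.3 dB.
Voltage ratio = 10^(37.3/20) = 73.3.

73.3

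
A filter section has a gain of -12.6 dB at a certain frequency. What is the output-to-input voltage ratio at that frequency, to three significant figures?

Voltage ratio = 10^(dB/20).
10^(-12.6/20) = 10^(-0.6300) = 0.234.

0.234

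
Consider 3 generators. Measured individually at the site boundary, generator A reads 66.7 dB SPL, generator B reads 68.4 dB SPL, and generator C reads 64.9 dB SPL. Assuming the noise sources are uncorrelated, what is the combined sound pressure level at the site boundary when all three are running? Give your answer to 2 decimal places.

Add the sources as powers (linear), then convert back to dB:
L_total = 10·log₁₀(10^(66.7/10) + 10^(68.4/10) + 10^(64.9/10)) = 10·log₁₀(14690000) = 71.67 dB SPL.

71.67 dB SPL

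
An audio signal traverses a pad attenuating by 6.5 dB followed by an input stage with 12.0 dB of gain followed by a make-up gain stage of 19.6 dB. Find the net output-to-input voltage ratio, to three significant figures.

18.0

Net gain = (−6.5) + 12.0 + 19.6 = 25.1 dB.
Voltage ratio = 10^(25.1/20) = 18.0.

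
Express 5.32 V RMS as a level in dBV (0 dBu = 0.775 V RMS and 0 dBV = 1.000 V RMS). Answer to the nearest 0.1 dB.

+14.5 dBV

dBV = 20·log₁₀(V / 1.000 V).
20·log₁₀(5.32/1.000) = +14.5 dBV.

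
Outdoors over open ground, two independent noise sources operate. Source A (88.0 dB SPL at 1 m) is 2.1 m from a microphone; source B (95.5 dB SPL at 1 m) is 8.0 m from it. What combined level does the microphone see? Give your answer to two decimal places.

At the listener: L_A = 88.0 − 20·log₁₀(2.1) = 81.556 dB; L_B = 95.5 − 20·log₁₀(8.0) = 77.438 dB.
Combined: 10·log₁₀(10^(81.556/10)+10^(77.438/10)) = 82.98 dB SPL.

82.98 dB SPL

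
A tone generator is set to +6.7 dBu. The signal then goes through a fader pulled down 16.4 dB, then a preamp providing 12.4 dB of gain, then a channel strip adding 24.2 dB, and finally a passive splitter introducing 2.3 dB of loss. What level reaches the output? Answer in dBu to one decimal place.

Cascaded gains and losses add directly in dB.
+6.7 − 16.4 + 12.4 + 24.2 − 2.3 = +24.6 dBu.

+24.6 dBu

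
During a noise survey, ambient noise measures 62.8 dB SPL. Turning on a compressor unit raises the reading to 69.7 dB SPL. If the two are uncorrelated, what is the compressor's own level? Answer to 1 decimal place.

Subtract intensities: L_src = 10·log₁₀(10^(L_total/10) − 10^(L_bg/10)).
L_src = 10·log₁₀(10^(69.7/10) − 10^(62.8/10)) = 10·log₁₀(7427000) = 68.7 dB SPL.

68.7 dB SPL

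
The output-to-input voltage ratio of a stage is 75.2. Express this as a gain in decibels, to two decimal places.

For a voltage ratio, dB = 20·log₁₀(V₂/V₁).
20·log₁₀(75.2) = 37.52 dB.

37.52 dB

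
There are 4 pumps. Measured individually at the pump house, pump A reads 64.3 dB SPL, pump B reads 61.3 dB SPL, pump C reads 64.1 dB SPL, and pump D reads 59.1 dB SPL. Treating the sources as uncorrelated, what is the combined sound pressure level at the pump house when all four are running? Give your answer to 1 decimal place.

Add the sources as powers (linear), then convert back to dB:
L_total = 10·log₁₀(10^(64.3/10) + 10^(61.3/10) + 10^(64.1/10) + 10^(59.1/10)) = 10·log₁₀(7424000) = 68.7 dB SPL.

68.7 dB SPL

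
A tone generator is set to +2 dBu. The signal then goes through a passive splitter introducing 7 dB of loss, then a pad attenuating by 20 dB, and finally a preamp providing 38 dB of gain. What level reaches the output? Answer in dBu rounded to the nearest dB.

+13 dBu

Cascaded gains and losses add directly in dB.
+2 − 7 − 20 + 38 = +13 dBu.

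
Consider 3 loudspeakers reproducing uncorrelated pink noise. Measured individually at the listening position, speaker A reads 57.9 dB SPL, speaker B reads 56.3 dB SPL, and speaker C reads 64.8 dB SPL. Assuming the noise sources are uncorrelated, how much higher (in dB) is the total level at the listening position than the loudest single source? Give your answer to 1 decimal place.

1.3 dB

Uncorrelated sources add in intensity (power), not in dB.
L_total = 10·log₁₀(10^(57.9/10) + 10^(56.3/10) + 10^(64.8/10)) = 66.09 dB SPL.
Excess over the loudest (64.8 dB): 66.09 − 64.8 = 1.3 dB.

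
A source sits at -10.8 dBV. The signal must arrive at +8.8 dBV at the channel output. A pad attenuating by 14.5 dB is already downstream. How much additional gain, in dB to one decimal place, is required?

34.1 dB

The required make-up gain is the shortfall in the dB sum.
G = +8.8 − (-10.8) + 14.5 = 34.1 dB.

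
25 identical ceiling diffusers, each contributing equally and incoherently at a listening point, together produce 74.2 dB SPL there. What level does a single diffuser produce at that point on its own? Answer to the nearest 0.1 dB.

60.2 dB SPL

25 equal incoherent sources add 10·log₁₀(25) = 13.98 dB over one source.
L_one = 74.2 − 13.98 = 60.2 dB SPL.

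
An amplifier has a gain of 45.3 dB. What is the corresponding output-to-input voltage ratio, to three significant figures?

Voltage ratio = 10^(dB/20).
10^(45.3/20) = 10^(2.265) = 184.

184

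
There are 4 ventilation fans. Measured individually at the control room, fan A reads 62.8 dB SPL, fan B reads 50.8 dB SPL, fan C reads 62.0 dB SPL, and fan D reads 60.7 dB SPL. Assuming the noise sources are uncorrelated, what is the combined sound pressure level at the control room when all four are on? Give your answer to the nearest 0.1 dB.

Uncorrelated sources add in intensity (power), not in dB.
L_total = 10·log₁₀(10^(62.8/10) + 10^(50.8/10) + 10^(62.0/10) + 10^(60.7/10)) = 10·log₁₀(4785000) = 66.8 dB SPL.

66.8 dB SPL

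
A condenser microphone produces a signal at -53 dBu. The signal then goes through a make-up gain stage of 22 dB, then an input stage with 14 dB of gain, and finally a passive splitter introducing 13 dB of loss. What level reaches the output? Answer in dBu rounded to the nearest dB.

Cascaded gains and losses add directly in dB.
-53 + 22 + 14 − 13 = -30 dBu.

-30 dBu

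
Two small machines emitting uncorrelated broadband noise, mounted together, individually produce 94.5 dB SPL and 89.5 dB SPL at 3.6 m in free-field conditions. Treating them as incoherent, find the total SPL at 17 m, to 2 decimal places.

Combined at 3.6 m: 10·log₁₀(10^(94.5/10)+10^(89.5/10)) = 95.693 dB SPL.
Then apply −20·log₁₀(17/3.6) = -13.483 dB → 82.21 dB SPL.

82.21 dB SPL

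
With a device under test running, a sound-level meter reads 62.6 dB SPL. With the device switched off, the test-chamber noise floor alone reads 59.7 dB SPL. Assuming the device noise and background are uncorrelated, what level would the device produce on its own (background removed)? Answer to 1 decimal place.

Remove the background by subtracting linear intensities:
L_src = 10·log₁₀(10^(62.6/10) − 10^(59.7/10)) = 10·log₁₀(886400) = 59.5 dB SPL.

59.5 dB SPL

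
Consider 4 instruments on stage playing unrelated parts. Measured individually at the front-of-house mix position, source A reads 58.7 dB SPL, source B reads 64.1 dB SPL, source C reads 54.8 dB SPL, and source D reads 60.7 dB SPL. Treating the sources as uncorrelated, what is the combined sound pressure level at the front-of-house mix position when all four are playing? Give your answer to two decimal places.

Uncorrelated sources add in intensity (power), not in dB.
L_total = 10·log₁₀(10^(58.7/10) + 10^(64.1/10) + 10^(54.8/10) + 10^(60.7/10)) = 10·log₁₀(4789000) = 66.80 dB SPL.

66.80 dB SPL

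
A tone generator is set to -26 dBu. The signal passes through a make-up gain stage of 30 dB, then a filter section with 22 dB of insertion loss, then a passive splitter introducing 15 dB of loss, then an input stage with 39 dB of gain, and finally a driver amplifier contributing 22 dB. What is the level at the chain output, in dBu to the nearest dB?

Gain stages sum in dB:
-26 + 30 − 22 − 15 + 39 + 22 = +28 dBu.

+28 dBu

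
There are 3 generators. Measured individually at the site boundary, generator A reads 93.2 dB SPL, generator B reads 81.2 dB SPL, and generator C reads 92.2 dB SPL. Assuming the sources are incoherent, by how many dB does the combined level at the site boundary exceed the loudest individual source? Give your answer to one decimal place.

2.7 dB

Incoherent sources sum as intensities:
L_total = 10·log₁₀(10^(93.2/10) + 10^(81.2/10) + 10^(92.2/10)) = 95.89 dB SPL.
Excess over the loudest (93.2 dB): 95.89 − 93.2 = 2.7 dB.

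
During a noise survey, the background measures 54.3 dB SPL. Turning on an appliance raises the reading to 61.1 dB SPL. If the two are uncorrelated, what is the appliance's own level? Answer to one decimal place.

60.1 dB SPL

Subtract intensities: L_src = 10·log₁₀(10^(L_total/10) − 10^(L_bg/10)).
L_src = 10·log₁₀(10^(61.1/10) − 10^(54.3/10)) = 10·log₁₀(1019000) = 60.1 dB SPL.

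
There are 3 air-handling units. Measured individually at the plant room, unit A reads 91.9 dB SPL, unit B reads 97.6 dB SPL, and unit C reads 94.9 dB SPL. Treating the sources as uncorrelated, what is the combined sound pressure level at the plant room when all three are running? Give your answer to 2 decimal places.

100.17 dB SPL

Add the sources as powers (linear), then convert back to dB:
L_total = 10·log₁₀(10^(91.9/10) + 10^(97.6/10) + 10^(94.9/10)) = 10·log₁₀(10394000000) = 100.17 dB SPL.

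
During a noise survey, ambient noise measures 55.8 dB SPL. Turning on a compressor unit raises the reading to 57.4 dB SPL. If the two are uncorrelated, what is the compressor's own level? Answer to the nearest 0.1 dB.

52.3 dB SPL

Background correction is a power subtraction:
L_src = 10·log₁₀(10^(57.4/10) − 10^(55.8/10)) = 10·log₁₀(169400) = 52.3 dB SPL.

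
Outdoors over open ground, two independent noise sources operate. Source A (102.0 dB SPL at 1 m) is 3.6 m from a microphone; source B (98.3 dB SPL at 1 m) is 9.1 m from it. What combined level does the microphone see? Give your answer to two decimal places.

At the listener: L_A = 102.0 − 20·log₁₀(3.6) = 90.874 dB; L_B = 98.3 − 20·log₁₀(9.1) = 79.119 dB.
Combined: 10·log₁₀(10^(90.874/10)+10^(79.119/10)) = 91.15 dB SPL.

91.15 dB SPL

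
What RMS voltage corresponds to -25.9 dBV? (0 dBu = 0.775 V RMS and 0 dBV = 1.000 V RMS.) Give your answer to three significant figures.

0.0507 V

V = 1.000 V × 10^(-25.9/20).
= 1.000 × 0.05070 = 0.0507 V.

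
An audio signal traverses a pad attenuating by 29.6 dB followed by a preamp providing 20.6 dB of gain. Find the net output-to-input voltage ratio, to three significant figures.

Net gain = (−29.6) + 20.6 = -9.0 dB.
Voltage ratio = 10^(-9.0/20) = 0.355.

0.355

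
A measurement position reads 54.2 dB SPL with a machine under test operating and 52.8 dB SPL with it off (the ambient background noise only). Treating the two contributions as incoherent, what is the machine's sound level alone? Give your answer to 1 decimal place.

Background correction is a power subtraction:
L_src = 10·log₁₀(10^(54.2/10) − 10^(52.8/10)) = 10·log₁₀(72480) = 48.6 dB SPL.

48.6 dB SPL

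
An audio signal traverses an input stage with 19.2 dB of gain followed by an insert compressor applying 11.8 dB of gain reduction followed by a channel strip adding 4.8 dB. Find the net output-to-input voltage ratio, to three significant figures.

4.07

Net gain = 19.2 + (−11.8) + 4.8 = 12.2 dB.
Voltage ratio = 10^(12.2/20) = 4.07.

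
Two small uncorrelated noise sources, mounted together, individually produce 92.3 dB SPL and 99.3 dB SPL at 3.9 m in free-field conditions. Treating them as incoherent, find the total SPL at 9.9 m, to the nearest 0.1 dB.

Combined at 3.9 m: 10·log₁₀(10^(92.3/10)+10^(99.3/10)) = 100.09 dB SPL.
Then apply −20·log₁₀(9.9/3.9) = -8.09 dB → 92.0 dB SPL.

92.0 dB SPL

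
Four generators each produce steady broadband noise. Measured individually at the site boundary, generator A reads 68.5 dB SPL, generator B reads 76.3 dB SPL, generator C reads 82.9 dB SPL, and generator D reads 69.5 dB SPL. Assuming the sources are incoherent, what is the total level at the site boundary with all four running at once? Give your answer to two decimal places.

84.04 dB SPL

Add the sources as powers (linear), then convert back to dB:
L_total = 10·log₁₀(10^(68.5/10) + 10^(76.3/10) + 10^(82.9/10) + 10^(69.5/10)) = 10·log₁₀(253600000) = 84.04 dB SPL.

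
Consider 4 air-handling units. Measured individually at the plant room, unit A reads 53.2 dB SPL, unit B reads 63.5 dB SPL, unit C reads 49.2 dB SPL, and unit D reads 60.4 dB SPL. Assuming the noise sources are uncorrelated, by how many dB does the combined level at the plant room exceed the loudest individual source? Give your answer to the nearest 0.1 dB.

2.1 dB

Incoherent sources sum as intensities:
L_total = 10·log₁₀(10^(53.2/10) + 10^(63.5/10) + 10^(49.2/10) + 10^(60.4/10)) = 65.60 dB SPL.
Excess over the loudest (63.5 dB): 65.60 − 63.5 = 2.1 dB.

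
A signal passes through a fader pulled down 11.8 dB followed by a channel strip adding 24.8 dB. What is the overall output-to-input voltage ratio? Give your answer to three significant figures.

4.47

Net gain = (−11.8) + 24.8 = 13.0 dB.
Voltage ratio = 10^(13.0/20) = 4.47.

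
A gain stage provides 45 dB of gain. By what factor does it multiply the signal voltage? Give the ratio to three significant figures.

Voltage ratio = 10^(dB/20).
10^(45/20) = 10^(2.250) = 178.

178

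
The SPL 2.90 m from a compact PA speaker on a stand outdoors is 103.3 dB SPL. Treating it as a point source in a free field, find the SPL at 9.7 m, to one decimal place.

Free-field point source: level drops by 20·log₁₀ of the distance ratio.
ΔL = −20·log₁₀(9.7/2.90) = -10.49 dB, so L₂ = 103.3 + (-10.49) = 92.8 dB SPL.

92.8 dB SPL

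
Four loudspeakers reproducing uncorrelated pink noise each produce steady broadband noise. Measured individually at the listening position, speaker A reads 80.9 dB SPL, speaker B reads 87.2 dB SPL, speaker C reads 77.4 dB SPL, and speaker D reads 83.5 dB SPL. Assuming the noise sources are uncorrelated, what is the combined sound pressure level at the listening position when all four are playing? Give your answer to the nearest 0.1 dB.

Uncorrelated sources add in intensity (power), not in dB.
L_total = 10·log₁₀(10^(80.9/10) + 10^(87.2/10) + 10^(77.4/10) + 10^(83.5/10)) = 10·log₁₀(926700000) = 89.7 dB SPL.

89.7 dB SPL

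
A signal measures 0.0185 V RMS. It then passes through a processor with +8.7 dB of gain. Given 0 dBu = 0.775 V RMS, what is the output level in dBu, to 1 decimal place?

Input level: 20·log₁₀(0.0185/0.775) = -32.44 dBu.
Output: -32.44 + 8.7 = -23.7 dBu.

-23.7 dBu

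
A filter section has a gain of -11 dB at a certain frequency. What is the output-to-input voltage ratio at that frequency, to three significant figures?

0.282

Voltage ratio = 10^(dB/20).
10^(-11/20) = 10^(-0.5500) = 0.282.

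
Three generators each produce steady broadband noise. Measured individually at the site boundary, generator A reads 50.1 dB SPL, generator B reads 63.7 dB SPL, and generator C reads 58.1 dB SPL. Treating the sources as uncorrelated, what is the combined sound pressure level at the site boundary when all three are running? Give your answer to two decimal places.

Incoherent sources sum as intensities:
L_total = 10·log₁₀(10^(50.1/10) + 10^(63.7/10) + 10^(58.1/10)) = 10·log₁₀(3092000) = 64.90 dB SPL.

64.90 dB SPL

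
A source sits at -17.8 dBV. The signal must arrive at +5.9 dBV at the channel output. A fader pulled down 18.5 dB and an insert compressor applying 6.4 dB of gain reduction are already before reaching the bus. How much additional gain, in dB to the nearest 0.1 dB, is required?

48.6 dB

The required make-up gain is the shortfall in the dB sum.
G = +5.9 − (-17.8) + 18.5 + 6.4 = 48.6 dB.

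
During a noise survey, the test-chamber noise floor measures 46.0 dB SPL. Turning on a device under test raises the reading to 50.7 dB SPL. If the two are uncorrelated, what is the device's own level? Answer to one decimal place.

48.9 dB SPL

Remove the background by subtracting linear intensities:
L_src = 10·log₁₀(10^(50.7/10) − 10^(46.0/10)) = 10·log₁₀(77680) = 48.9 dB SPL.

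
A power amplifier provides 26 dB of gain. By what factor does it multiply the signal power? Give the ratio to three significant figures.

398

Power ratio = 10^(dB/10).
10^(26/10) = 10^(2.600) = 398.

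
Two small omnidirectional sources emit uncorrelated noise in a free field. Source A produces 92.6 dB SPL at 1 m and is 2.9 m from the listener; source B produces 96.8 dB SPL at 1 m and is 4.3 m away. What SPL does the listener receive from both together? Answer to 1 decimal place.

86.8 dB SPL

At the listener: L_A = 92.6 − 20·log₁₀(2.9) = 83.35 dB; L_B = 96.8 − 20·log₁₀(4.3) = 84.13 dB.
Combined: 10·log₁₀(10^(83.35/10)+10^(84.13/10)) = 86.8 dB SPL.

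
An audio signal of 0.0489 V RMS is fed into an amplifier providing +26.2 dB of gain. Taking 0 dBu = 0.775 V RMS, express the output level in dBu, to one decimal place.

Input level: 20·log₁₀(0.0489/0.775) = -24.00 dBu.
Output: -24.00 + 26.2 = +2.2 dBu.

+2.2 dBu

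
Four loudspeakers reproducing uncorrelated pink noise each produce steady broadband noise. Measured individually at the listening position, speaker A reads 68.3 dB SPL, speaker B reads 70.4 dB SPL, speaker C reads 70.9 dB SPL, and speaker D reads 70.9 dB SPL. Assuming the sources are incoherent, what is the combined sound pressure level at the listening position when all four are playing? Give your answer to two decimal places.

Add the sources as powers (linear), then convert back to dB:
L_total = 10·log₁₀(10^(68.3/10) + 10^(70.4/10) + 10^(70.9/10) + 10^(70.9/10)) = 10·log₁₀(42330000) = 76.27 dB SPL.

76.27 dB SPL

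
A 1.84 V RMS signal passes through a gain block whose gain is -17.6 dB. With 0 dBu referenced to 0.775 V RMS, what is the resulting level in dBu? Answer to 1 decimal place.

Input level: 20·log₁₀(1.84/0.775) = 7.51 dBu.
Output: 7.51 − 17.6 = -10.1 dBu.

-10.1 dBu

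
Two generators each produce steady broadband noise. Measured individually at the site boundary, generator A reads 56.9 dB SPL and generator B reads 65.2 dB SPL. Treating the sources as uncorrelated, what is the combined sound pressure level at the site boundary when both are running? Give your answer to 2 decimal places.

Uncorrelated sources add in intensity (power), not in dB.
L_total = 10·log₁₀(10^(56.9/10) + 10^(65.2/10)) = 10·log₁₀(3801000) = 65.80 dB SPL.

65.80 dB SPL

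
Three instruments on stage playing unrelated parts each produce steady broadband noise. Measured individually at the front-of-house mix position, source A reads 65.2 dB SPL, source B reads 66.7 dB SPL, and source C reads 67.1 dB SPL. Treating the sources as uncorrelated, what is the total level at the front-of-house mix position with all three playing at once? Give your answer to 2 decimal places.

Add the sources as powers (linear), then convert back to dB:
L_total = 10·log₁₀(10^(65.2/10) + 10^(66.7/10) + 10^(67.1/10)) = 10·log₁₀(13120000) = 71.18 dB SPL.

71.18 dB SPL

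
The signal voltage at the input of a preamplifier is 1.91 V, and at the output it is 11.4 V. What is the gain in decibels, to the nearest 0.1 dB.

15.5 dB

Voltage ratio → dB uses the 20·log₁₀ form:
20·log₁₀(11.4/1.91) = 20·log₁₀(5.969) = 15.5 dB.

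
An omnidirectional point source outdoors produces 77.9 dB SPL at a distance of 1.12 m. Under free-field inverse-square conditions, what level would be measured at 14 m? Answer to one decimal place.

Free-field point source: level drops by 20·log₁₀ of the distance ratio.
ΔL = −20·log₁₀(14/1.12) = -21.94 dB, so L₂ = 77.9 + (-21.94) = 56.0 dB SPL.

56.0 dB SPL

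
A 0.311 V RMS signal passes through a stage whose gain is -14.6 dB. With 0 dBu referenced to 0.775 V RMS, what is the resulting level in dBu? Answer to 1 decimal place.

-22.5 dBu

Input level: 20·log₁₀(0.311/0.775) = -7.93 dBu.
Output: -7.93 − 14.6 = -22.5 dBu.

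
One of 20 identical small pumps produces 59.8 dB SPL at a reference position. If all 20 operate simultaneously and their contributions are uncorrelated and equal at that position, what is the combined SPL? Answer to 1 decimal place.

20 equal incoherent sources raise the level by 10·log₁₀(20) = 13.01 dB.
L_total = 59.8 + 13.01 = 72.8 dB SPL.

72.8 dB SPL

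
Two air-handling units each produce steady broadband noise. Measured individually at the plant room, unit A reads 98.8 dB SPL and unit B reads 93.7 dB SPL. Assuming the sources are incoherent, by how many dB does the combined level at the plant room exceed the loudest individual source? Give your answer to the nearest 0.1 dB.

1.2 dB

Uncorrelated sources add in intensity (power), not in dB.
L_total = 10·log₁₀(10^(98.8/10) + 10^(93.7/10)) = 99.97 dB SPL.
Excess over the loudest (98.8 dB): 99.97 − 98.8 = 1.2 dB.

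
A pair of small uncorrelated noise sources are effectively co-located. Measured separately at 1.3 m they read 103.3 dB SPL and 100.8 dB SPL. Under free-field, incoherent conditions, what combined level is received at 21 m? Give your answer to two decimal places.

81.07 dB SPL

Combined at 1.3 m: 10·log₁₀(10^(103.3/10)+10^(100.8/10)) = 105.238 dB SPL.
Then apply −20·log₁₀(21/1.3) = -24.166 dB → 81.07 dB SPL.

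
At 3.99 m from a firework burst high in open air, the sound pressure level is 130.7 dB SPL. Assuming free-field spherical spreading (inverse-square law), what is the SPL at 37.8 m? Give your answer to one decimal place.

Free-field point source: level drops by 20·log₁₀ of the distance ratio.
ΔL = −20·log₁₀(37.8/3.99) = -19.53 dB, so L₂ = 130.7 + (-19.53) = 111.2 dB SPL.

111.2 dB SPL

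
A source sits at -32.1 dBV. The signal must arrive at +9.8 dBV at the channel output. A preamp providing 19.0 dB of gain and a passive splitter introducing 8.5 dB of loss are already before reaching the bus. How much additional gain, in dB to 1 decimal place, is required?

31.4 dB

The required make-up gain is the shortfall in the dB sum.
G = +9.8 − (-32.1) − 19.0 + 8.5 = 31.4 dB.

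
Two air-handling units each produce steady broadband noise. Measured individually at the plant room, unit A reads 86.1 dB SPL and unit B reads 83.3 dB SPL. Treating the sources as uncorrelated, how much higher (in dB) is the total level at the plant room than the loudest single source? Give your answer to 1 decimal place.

Uncorrelated sources add in intensity (power), not in dB.
L_total = 10·log₁₀(10^(86.1/10) + 10^(83.3/10)) = 87.93 dB SPL.
Excess over the loudest (86.1 dB): 87.93 − 86.1 = 1.8 dB.

1.8 dB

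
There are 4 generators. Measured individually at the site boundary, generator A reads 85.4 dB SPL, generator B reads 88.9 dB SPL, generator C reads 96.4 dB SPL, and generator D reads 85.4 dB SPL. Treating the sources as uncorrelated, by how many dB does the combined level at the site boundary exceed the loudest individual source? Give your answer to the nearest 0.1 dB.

1.3 dB

Add the sources as powers (linear), then convert back to dB:
L_total = 10·log₁₀(10^(85.4/10) + 10^(88.9/10) + 10^(96.4/10) + 10^(85.4/10)) = 97.66 dB SPL.
Excess over the loudest (96.4 dB): 97.66 − 96.4 = 1.3 dB.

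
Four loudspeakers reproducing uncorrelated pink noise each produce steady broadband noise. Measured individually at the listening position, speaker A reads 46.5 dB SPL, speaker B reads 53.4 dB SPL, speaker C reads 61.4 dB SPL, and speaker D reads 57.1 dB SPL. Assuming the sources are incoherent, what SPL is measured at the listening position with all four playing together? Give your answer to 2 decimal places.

Incoherent sources sum as intensities:
L_total = 10·log₁₀(10^(46.5/10) + 10^(53.4/10) + 10^(61.4/10) + 10^(57.1/10)) = 10·log₁₀(2157000) = 63.34 dB SPL.

63.34 dB SPL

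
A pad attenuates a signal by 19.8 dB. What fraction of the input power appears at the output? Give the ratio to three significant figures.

0.0105

Power ratio = 10^(dB/10).
10^(-19.8/10) = 10^(-1.980) = 0.0105.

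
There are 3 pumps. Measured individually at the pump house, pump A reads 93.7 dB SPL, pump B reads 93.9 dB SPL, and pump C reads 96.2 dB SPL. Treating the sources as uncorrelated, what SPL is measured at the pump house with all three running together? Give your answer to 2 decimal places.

Add the sources as powers (linear), then convert back to dB:
L_total = 10·log₁₀(10^(93.7/10) + 10^(93.9/10) + 10^(96.2/10)) = 10·log₁₀(8968000000) = 99.53 dB SPL.

99.53 dB SPL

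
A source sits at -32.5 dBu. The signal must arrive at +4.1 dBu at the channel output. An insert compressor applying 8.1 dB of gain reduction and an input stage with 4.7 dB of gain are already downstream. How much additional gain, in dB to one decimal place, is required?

The required make-up gain is the shortfall in the dB sum.
G = +4.1 − (-32.5) + 8.1 − 4.7 = 40.0 dB.

40.0 dB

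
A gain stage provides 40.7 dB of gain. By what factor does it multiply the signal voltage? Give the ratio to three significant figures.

108

Voltage ratio = 10^(dB/20).
10^(40.7/20) = 10^(2.035) = 108.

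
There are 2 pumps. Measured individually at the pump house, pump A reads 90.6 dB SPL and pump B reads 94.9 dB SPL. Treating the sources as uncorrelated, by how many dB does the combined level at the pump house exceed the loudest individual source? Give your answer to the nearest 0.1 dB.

1.4 dB

Incoherent sources sum as intensities:
L_total = 10·log₁₀(10^(90.6/10) + 10^(94.9/10)) = 96.27 dB SPL.
Excess over the loudest (94.9 dB): 96.27 − 94.9 = 1.4 dB.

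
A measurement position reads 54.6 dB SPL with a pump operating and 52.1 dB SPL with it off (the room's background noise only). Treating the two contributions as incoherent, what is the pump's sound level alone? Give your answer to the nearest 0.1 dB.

51.0 dB SPL

Subtract intensities: L_src = 10·log₁₀(10^(L_total/10) − 10^(L_bg/10)).
L_src = 10·log₁₀(10^(54.6/10) − 10^(52.1/10)) = 10·log₁₀(126200) = 51.0 dB SPL.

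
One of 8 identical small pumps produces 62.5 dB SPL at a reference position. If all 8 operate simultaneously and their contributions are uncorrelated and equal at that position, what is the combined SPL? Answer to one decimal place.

8 equal incoherent sources raise the level by 10·log₁₀(8) = 9.03 dB.
L_total = 62.5 + 9.03 = 71.5 dB SPL.

71.5 dB SPL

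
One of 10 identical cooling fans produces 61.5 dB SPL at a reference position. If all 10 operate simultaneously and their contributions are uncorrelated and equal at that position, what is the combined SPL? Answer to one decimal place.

71.5 dB SPL

10 equal incoherent sources raise the level by 10·log₁₀(10) = 10.00 dB.
L_total = 61.5 + 10.00 = 71.5 dB SPL.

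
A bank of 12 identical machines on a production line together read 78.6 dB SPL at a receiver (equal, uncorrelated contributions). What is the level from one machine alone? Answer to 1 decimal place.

12 equal incoherent sources add 10·log₁₀(12) = 10.79 dB over one source.
L_one = 78.6 − 10.79 = 67.8 dB SPL.

67.8 dB SPL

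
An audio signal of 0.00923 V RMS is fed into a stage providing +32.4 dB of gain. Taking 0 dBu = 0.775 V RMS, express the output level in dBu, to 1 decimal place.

Input level: 20·log₁₀(0.00923/0.775) = -38.48 dBu.
Output: -38.48 + 32.4 = -6.1 dBu.

-6.1 dBu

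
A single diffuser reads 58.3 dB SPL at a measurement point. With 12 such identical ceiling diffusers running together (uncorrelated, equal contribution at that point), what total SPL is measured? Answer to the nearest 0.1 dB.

12 equal incoherent sources raise the level by 10·log₁₀(12) = 10.79 dB.
L_total = 58.3 + 10.79 = 69.1 dB SPL.

69.1 dB SPL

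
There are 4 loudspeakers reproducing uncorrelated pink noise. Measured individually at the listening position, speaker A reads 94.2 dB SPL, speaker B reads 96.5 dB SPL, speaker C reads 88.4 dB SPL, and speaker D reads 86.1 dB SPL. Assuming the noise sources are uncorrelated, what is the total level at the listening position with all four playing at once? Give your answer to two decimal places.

99.14 dB SPL

Incoherent sources sum as intensities:
L_total = 10·log₁₀(10^(94.2/10) + 10^(96.5/10) + 10^(88.4/10) + 10^(86.1/10)) = 10·log₁₀(8196000000) = 99.14 dB SPL.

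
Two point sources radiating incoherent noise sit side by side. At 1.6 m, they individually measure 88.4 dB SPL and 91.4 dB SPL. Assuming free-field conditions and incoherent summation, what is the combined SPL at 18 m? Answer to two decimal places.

Combined at 1.6 m: 10·log₁₀(10^(88.4/10)+10^(91.4/10)) = 93.164 dB SPL.
Then apply −20·log₁₀(18/1.6) = -21.023 dB → 72.14 dB SPL.

72.14 dB SPL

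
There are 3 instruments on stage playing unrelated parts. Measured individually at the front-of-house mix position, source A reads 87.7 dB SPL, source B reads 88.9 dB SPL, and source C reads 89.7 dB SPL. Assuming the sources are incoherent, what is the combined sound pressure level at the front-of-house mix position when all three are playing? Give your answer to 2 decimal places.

93.61 dB SPL

Uncorrelated sources add in intensity (power), not in dB.
L_total = 10·log₁₀(10^(87.7/10) + 10^(88.9/10) + 10^(89.7/10)) = 10·log₁₀(2298000000) = 93.61 dB SPL.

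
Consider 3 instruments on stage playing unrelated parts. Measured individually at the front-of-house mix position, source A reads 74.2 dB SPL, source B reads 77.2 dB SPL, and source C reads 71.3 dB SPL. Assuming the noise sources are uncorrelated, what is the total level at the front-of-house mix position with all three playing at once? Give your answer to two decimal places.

Uncorrelated sources add in intensity (power), not in dB.
L_total = 10·log₁₀(10^(74.2/10) + 10^(77.2/10) + 10^(71.3/10)) = 10·log₁₀(92270000) = 79.65 dB SPL.

79.65 dB SPL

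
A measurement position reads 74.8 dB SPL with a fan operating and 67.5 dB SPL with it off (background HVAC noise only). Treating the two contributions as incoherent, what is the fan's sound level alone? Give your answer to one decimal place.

73.9 dB SPL

Remove the background by subtracting linear intensities:
L_src = 10·log₁₀(10^(74.8/10) − 10^(67.5/10)) = 10·log₁₀(24580000) = 73.9 dB SPL.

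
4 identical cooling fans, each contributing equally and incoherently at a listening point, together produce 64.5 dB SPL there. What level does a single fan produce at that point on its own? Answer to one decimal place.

58.5 dB SPL

4 equal incoherent sources add 10·log₁₀(4) = 6.02 dB over one source.
L_one = 64.5 − 6.02 = 58.5 dB SPL.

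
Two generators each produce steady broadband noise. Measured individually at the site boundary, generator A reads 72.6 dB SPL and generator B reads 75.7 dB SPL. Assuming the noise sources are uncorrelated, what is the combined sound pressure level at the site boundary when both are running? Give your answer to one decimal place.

77.4 dB SPL

Uncorrelated sources add in intensity (power), not in dB.
L_total = 10·log₁₀(10^(72.6/10) + 10^(75.7/10)) = 10·log₁₀(55350000) = 77.4 dB SPL.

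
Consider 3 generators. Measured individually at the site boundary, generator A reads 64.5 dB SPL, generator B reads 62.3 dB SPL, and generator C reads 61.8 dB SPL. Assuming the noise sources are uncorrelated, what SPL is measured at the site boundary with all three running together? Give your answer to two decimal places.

67.80 dB SPL

Incoherent sources sum as intensities:
L_total = 10·log₁₀(10^(64.5/10) + 10^(62.3/10) + 10^(61.8/10)) = 10·log₁₀(6030000) = 67.80 dB SPL.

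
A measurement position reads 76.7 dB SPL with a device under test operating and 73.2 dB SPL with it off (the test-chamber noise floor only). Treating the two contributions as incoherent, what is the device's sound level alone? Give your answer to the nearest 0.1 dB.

Subtract intensities: L_src = 10·log₁₀(10^(L_total/10) − 10^(L_bg/10)).
L_src = 10·log₁₀(10^(76.7/10) − 10^(73.2/10)) = 10·log₁₀(25880000) = 74.1 dB SPL.

74.1 dB SPL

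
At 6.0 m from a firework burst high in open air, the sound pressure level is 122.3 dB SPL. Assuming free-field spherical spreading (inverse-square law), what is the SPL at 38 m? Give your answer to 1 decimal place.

106.3 dB SPL

For a point source in a free field, ΔL = −20·log₁₀(d₂/d₁).
ΔL = −20·log₁₀(38/6.0) = -16.03 dB, so L₂ = 122.3 + (-16.03) = 106.3 dB SPL.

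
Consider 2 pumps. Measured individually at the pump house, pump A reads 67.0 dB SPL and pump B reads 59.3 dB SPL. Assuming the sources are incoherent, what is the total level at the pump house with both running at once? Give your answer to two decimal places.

67.68 dB SPL

Uncorrelated sources add in intensity (power), not in dB.
L_total = 10·log₁₀(10^(67.0/10) + 10^(59.3/10)) = 10·log₁₀(5863000) = 67.68 dB SPL.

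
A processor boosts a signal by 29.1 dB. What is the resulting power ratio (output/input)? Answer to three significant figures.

Power ratio = 10^(dB/10).
10^(29.1/10) = 10^(2.910) = 813.

813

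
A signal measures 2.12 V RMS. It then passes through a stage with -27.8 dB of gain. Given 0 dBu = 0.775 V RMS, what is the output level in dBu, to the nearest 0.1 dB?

Input level: 20·log₁₀(2.12/0.775) = 8.74 dBu.
Output: 8.74 − 27.8 = -19.1 dBu.

-19.1 dBu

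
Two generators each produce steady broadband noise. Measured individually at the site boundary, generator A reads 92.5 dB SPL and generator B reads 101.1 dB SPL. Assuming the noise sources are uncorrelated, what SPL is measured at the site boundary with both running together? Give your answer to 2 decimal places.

101.66 dB SPL

Add the sources as powers (linear), then convert back to dB:
L_total = 10·log₁₀(10^(92.5/10) + 10^(101.1/10)) = 10·log₁₀(14661000000) = 101.66 dB SPL.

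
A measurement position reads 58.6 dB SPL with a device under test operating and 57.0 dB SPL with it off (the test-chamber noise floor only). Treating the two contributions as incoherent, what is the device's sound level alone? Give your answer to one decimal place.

53.5 dB SPL

Subtract intensities: L_src = 10·log₁₀(10^(L_total/10) − 10^(L_bg/10)).
L_src = 10·log₁₀(10^(58.6/10) − 10^(57.0/10)) = 10·log₁₀(223200) = 53.5 dB SPL.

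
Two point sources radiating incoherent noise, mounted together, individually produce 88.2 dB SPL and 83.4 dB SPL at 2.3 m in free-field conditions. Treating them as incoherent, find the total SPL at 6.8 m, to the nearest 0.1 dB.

80.0 dB SPL

Combined at 2.3 m: 10·log₁₀(10^(88.2/10)+10^(83.4/10)) = 89.44 dB SPL.
Then apply −20·log₁₀(6.8/2.3) = -9.42 dB → 80.0 dB SPL.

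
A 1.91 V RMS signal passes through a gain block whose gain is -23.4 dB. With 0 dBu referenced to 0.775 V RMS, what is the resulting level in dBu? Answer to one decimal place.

Input level: 20·log₁₀(1.91/0.775) = 7.83 dBu.
Output: 7.83 − 23.4 = -15.6 dBu.

-15.6 dBu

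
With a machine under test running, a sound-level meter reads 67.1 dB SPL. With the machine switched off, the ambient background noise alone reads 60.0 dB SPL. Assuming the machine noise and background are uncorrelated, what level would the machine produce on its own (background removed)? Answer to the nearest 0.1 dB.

66.2 dB SPL

Background correction is a power subtraction:
L_src = 10·log₁₀(10^(67.1/10) − 10^(60.0/10)) = 10·log₁₀(4129000) = 66.2 dB SPL.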